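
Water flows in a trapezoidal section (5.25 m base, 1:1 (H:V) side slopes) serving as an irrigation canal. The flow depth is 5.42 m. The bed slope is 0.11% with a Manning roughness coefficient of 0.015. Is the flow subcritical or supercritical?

With bottom width b = 5.25 m and side slope z = 1: A = (b + zy)y = (5.25 + 1×5.42)×5.42 = 57.83 m²; P = b + 2y√(1+z²) = 5.25 + 2×5.42×1.414 = 20.58 m.
Hydraulic radius R = A/P = 57.83/20.58 = 2.81 m.
V = (1/n) R^(2/3) √S = (1/0.015) × 2.81^(2/3) × √0.0011 = 4.403 m/s. Hydraulic depth D_h = A/T = 57.83/16.09 = 3.594 m.
Froude number Fr = V/√(g·D_h) = 4.403/√(9.81×3.594) = 0.742, which is less than 1, so the flow is subcritical.

subcritical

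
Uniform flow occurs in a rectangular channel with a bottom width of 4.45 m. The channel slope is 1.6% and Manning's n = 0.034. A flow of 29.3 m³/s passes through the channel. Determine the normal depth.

Manning's equation rearranged: A R^(2/3) = nQ / (1·√S) = 0.034 × 29.3 / (√0.016) = 7.876.
At y = 2.05 m: A R^(2/3) = 9.525 — high.
At y = 1.58 m: A R^(2/3) = 6.67 — low.
At y = 1.78 m: A R^(2/3) = 7.862 — close enough.

y_n = 1.78 m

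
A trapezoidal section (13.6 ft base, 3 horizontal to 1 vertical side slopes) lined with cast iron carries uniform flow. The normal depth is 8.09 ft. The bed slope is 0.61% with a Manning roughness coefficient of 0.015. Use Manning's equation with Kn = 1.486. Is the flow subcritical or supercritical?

supercritical

With bottom width b = 13.6 ft and side slope z = 3: A = (b + zy)y = (13.6 + 3×8.09)×8.09 = 306.4 ft²; P = b + 2y√(1+z²) = 13.6 + 2×8.09×3.162 = 64.77 ft.
Hydraulic radius R = A/P = 306.4/64.77 = 4.73 ft.
V = (1.486/n) R^(2/3) √S = (1.486/0.015) × 4.73^(2/3) × √0.0061 = 21.8 ft/s. Hydraulic depth D_h = A/T = 306.4/62.14 = 4.93 ft.
Froude number Fr = V/√(g·D_h) = 21.8/√(32.2×4.93) = 1.73, which is greater than 1, so the flow is supercritical.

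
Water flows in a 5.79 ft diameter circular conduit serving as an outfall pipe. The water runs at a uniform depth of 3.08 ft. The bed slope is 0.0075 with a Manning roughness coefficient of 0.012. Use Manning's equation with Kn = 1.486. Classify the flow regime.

supercritical

For a circular section of diameter D = 5.79 ft at depth y = 3.08 ft, the central angle is θ = 2 arccos(1 − 2y/D) = 3.269 rad. Then A = (D²/8)(θ − sin θ) = 14.24 ft² and P = Dθ/2 = 9.465 ft.
Hydraulic radius R = A/P = 14.24/9.465 = 1.504 ft.
V = (1.486/n) R^(2/3) √S = (1.486/0.012) × 1.504^(2/3) × √0.0075 = 14.08 ft/s. Hydraulic depth D_h = A/T = 14.24/5.778 = 2.464 ft.
Froude number Fr = V/√(g·D_h) = 14.08/√(32.2×2.464) = 1.58, which is greater than 1, so the flow is supercritical.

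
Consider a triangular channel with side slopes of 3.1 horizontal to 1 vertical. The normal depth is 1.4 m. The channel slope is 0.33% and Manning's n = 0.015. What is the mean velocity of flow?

V = 2.92 m/s

For a triangular section with side slope z = 3.1: A = zy² = 3.1×1.4² = 6.076 m²; P = 2y√(1+z²) = 2×1.4×3.257 = 9.12 m.
Hydraulic radius R = A/P = 6.076/9.12 = 0.6662 m.
From Manning's equation, V = (1/n) R^(2/3) S^(1/2) = (1/0.015) × 0.6662^(2/3) × 0.0033^(1/2) = 2.92 m/s.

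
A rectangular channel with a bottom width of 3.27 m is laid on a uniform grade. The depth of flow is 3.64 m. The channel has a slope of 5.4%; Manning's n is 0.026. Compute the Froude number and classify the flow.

supercritical

Flow area A = b·y = 3.27 × 3.64 = 11.9 m². Wetted perimeter P = b + 2y = 3.27 + 2×3.64 = 10.55 m.
Hydraulic radius R = A/P = 11.9/10.55 = 1.128 m.
V = (1/n) R^(2/3) √S = (1/0.026) × 1.128^(2/3) × √0.054 = 9.686 m/s. Hydraulic depth D_h = A/T = 11.9/3.27 = 3.64 m.
Froude number Fr = V/√(g·D_h) = 9.686/√(9.81×3.64) = 1.62, which is greater than 1, so the flow is supercritical.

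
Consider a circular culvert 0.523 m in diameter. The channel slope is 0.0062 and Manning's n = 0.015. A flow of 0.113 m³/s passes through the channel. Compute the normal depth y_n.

Manning's equation rearranged: A R^(2/3) = nQ / (1·√S) = 0.015 × 0.113 / (√0.0062) = 0.02153.
At y = 0.276 m: A R^(2/3) = 0.03029 — over.
At y = 0.226 m: A R^(2/3) = 0.02145 — ≈ 0.02153.

y_n = 0.226 m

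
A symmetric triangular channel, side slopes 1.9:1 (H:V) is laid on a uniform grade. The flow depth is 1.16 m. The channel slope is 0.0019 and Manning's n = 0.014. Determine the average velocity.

For a triangular section with side slope z = 1.9: A = zy² = 1.9×1.16² = 2.557 m²; P = 2y√(1+z²) = 2×1.16×2.147 = 4.981 m.
Hydraulic radius R = A/P = 2.557/4.981 = 0.5133 m.
From Manning's equation, V = (1/n) R^(2/3) S^(1/2) = (1/0.014) × 0.5133^(2/3) × 0.0019^(1/2) = 2 m/s.

V = 2 m/s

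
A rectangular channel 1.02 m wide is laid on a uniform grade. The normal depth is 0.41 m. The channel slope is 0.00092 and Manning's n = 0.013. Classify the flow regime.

subcritical

Flow area A = b·y = 1.02 × 0.41 = 0.4182 m². Wetted perimeter P = b + 2y = 1.02 + 2×0.41 = 1.84 m.
Hydraulic radius R = A/P = 0.4182/1.84 = 0.2273 m.
V = (1/n) R^(2/3) √S = (1/0.013) × 0.2273^(2/3) × √0.00092 = 0.8689 m/s. Hydraulic depth D_h = A/T = 0.4182/1.02 = 0.41 m.
Froude number Fr = V/√(g·D_h) = 0.8689/√(9.81×0.41) = 0.433, which is less than 1, so the flow is subcritical.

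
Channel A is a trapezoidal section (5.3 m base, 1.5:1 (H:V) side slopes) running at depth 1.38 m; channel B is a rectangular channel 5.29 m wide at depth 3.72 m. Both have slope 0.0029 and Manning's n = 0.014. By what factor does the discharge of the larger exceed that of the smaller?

Channel A: With bottom width b = 5.3 m and side slope z = 1.5: A = (b + zy)y = (5.3 + 1.5×1.38)×1.38 = 10.17 m²; P = b + 2y√(1+z²) = 5.3 + 2×1.38×1.803 = 10.28 m. Hydraulic radius R = A/P = 10.17/10.28 = 0.9898 m. Q_A = (1/0.014)·10.17·0.9898^(2/3)·√0.0029 = 38.85 m³/s.
Channel B: Flow area A = b·y = 5.29 × 3.72 = 19.68 m². Wetted perimeter P = b + 2y = 5.29 + 2×3.72 = 12.73 m. Hydraulic radius R = A/P = 19.68/12.73 = 1.546 m. Q_B = (1/0.014)·19.68·1.546^(2/3)·√0.0029 = 101.2 m³/s.
The larger discharge is 101.2 m³/s and the smaller is 38.85 m³/s; the ratio is 2.6.

2.6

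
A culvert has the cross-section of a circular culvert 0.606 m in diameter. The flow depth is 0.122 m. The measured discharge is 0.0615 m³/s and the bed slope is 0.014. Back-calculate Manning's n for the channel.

n = 0.014

For a circular section of diameter D = 0.606 m at depth y = 0.122 m, the central angle is θ = 2 arccos(1 − 2y/D) = 1.861 rad. Then A = (D²/8)(θ − sin θ) = 0.04145 m² and P = Dθ/2 = 0.5639 m.
Hydraulic radius R = A/P = 0.04145/0.5639 = 0.07351 m.
Rearranging Manning's equation: n = (1/Q) A R^(2/3) S^(1/2) = (1/0.0615) × 0.04145 × 0.07351^(2/3) × √0.014 = 0.014.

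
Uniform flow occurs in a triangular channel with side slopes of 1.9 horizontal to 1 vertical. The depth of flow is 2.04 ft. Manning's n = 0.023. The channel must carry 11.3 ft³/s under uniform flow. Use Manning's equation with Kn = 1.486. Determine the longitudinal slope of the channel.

S = 0.000561

For a triangular section with side slope z = 1.9: A = zy² = 1.9×2.04² = 7.907 ft²; P = 2y√(1+z²) = 2×2.04×2.147 = 8.76 ft.
Hydraulic radius R = A/P = 7.907/8.76 = 0.9026 ft.
From Manning's equation, S = [nQ / (1.486 A R^(2/3))]² = [0.023 × 11.3 / (1.486 × 7.907 × 0.9026^(2/3))]² = 0.000561.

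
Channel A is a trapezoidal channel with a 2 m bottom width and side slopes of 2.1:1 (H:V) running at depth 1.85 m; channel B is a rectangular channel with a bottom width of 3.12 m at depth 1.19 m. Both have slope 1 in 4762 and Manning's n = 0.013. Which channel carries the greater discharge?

Channel A: With bottom width b = 2 m and side slope z = 2.1: A = (b + zy)y = (2 + 2.1×1.85)×1.85 = 10.89 m²; P = b + 2y√(1+z²) = 2 + 2×1.85×2.326 = 10.61 m. Hydraulic radius R = A/P = 10.89/10.61 = 1.027 m. Q_A = (1/0.013)·10.89·1.027^(2/3)·√0.00021 = 12.35 m³/s.
Channel B: Flow area A = b·y = 3.12 × 1.19 = 3.713 m². Wetted perimeter P = b + 2y = 3.12 + 2×1.19 = 5.5 m. Hydraulic radius R = A/P = 3.713/5.5 = 0.6751 m. Q_B = (1/0.013)·3.713·0.6751^(2/3)·√0.00021 = 3.185 m³/s.
Q_A = 12.35 m³/s vs Q_B = 3.185 m³/s, so channel A carries more.

channel A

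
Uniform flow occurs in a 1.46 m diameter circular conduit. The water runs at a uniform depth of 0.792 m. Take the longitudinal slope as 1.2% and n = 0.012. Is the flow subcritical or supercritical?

For a circular section of diameter D = 1.46 m at depth y = 0.792 m, the central angle is θ = 2 arccos(1 − 2y/D) = 3.312 rad. Then A = (D²/8)(θ − sin θ) = 0.9275 m² and P = Dθ/2 = 2.418 m.
Hydraulic radius R = A/P = 0.9275/2.418 = 0.3837 m.
V = (1/n) R^(2/3) √S = (1/0.012) × 0.3837^(2/3) × √0.012 = 4.82 m/s. Hydraulic depth D_h = A/T = 0.9275/1.455 = 0.6376 m.
Froude number Fr = V/√(g·D_h) = 4.82/√(9.81×0.6376) = 1.93, which is greater than 1, so the flow is supercritical.

supercritical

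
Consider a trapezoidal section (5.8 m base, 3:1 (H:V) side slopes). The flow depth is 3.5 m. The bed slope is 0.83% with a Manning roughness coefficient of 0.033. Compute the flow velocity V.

With bottom width b = 5.8 m and side slope z = 3: A = (b + zy)y = (5.8 + 3×3.5)×3.5 = 57.05 m²; P = b + 2y√(1+z²) = 5.8 + 2×3.5×3.162 = 27.94 m.
Hydraulic radius R = A/P = 57.05/27.94 = 2.042 m.
From Manning's equation, V = (1/n) R^(2/3) S^(1/2) = (1/0.033) × 2.042^(2/3) × 0.0083^(1/2) = 4.44 m/s.

V = 4.44 m/s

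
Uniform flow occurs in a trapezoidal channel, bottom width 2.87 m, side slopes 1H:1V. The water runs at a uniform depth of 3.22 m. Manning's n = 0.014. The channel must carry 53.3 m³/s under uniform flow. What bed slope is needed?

S = 0.00075

With bottom width b = 2.87 m and side slope z = 1: A = (b + zy)y = (2.87 + 1×3.22)×3.22 = 19.61 m²; P = b + 2y√(1+z²) = 2.87 + 2×3.22×1.414 = 11.98 m.
Hydraulic radius R = A/P = 19.61/11.98 = 1.637 m.
From Manning's equation, S = [nQ / (1 A R^(2/3))]² = [0.014 × 53.3 / (1 × 19.61 × 1.637^(2/3))]² = 0.00075.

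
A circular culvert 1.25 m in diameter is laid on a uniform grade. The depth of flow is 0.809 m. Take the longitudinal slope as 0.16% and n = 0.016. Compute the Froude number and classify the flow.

subcritical

For a circular section of diameter D = 1.25 m at depth y = 0.809 m, the central angle is θ = 2 arccos(1 − 2y/D) = 3.739 rad. Then A = (D²/8)(θ − sin θ) = 0.8402 m² and P = Dθ/2 = 2.337 m.
Hydraulic radius R = A/P = 0.8402/2.337 = 0.3595 m.
V = (1/n) R^(2/3) √S = (1/0.016) × 0.3595^(2/3) × √0.0016 = 1.264 m/s. Hydraulic depth D_h = A/T = 0.8402/1.195 = 0.7034 m.
Froude number Fr = V/√(g·D_h) = 1.264/√(9.81×0.7034) = 0.481, which is less than 1, so the flow is subcritical.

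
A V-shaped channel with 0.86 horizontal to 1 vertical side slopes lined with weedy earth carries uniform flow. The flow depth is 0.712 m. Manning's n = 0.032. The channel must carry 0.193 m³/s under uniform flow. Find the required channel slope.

For a triangular section with side slope z = 0.86: A = zy² = 0.86×0.712² = 0.436 m²; P = 2y√(1+z²) = 2×0.712×1.319 = 1.878 m.
Hydraulic radius R = A/P = 0.436/1.878 = 0.2321 m.
From Manning's equation, S = [nQ / (1 A R^(2/3))]² = [0.032 × 0.193 / (1 × 0.436 × 0.2321^(2/3))]² = 0.00141.

S = 0.00141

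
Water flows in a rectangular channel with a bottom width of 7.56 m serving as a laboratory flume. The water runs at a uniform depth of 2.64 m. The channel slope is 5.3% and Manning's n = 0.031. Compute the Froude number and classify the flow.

Flow area A = b·y = 7.56 × 2.64 = 19.96 m². Wetted perimeter P = b + 2y = 7.56 + 2×2.64 = 12.84 m.
Hydraulic radius R = A/P = 19.96/12.84 = 1.554 m.
V = (1/n) R^(2/3) √S = (1/0.031) × 1.554^(2/3) × √0.053 = 9.965 m/s. Hydraulic depth D_h = A/T = 19.96/7.56 = 2.64 m.
Froude number Fr = V/√(g·D_h) = 9.965/√(9.81×2.64) = 1.96, which is greater than 1, so the flow is supercritical.

supercritical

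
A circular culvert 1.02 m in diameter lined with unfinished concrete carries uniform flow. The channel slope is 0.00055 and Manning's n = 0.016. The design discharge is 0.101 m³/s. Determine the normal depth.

Manning's equation rearranged: A R^(2/3) = nQ / (1·√S) = 0.016 × 0.101 / (√0.00055) = 0.06891.
At y = 0.346 m: A R^(2/3) = 0.08143 — high.
At y = 0.241 m: A R^(2/3) = 0.04023 — low.
At y = 0.317 m: A R^(2/3) = 0.06889 — close enough.

y_n = 0.317 m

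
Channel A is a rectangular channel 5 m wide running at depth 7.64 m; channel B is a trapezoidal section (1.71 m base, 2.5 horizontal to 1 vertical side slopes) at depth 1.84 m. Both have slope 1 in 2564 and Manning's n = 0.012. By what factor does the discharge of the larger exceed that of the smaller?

5.02

Channel A: Flow area A = b·y = 5 × 7.64 = 38.2 m². Wetted perimeter P = b + 2y = 5 + 2×7.64 = 20.28 m. Hydraulic radius R = A/P = 38.2/20.28 = 1.884 m. Q_A = (1/0.012)·38.2·1.884^(2/3)·√0.00039 = 95.89 m³/s.
Channel B: With bottom width b = 1.71 m and side slope z = 2.5: A = (b + zy)y = (1.71 + 2.5×1.84)×1.84 = 11.61 m²; P = b + 2y√(1+z²) = 1.71 + 2×1.84×2.693 = 11.62 m. Hydraulic radius R = A/P = 11.61/11.62 = 0.9993 m. Q_B = (1/0.012)·11.61·0.9993^(2/3)·√0.00039 = 19.1 m³/s.
The larger discharge is 95.89 m³/s and the smaller is 19.1 m³/s; the ratio is 5.02.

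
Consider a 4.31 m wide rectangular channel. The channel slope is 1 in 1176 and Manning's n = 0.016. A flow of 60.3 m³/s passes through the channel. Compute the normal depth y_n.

Manning's equation rearranged: A R^(2/3) = nQ / (1·√S) = 0.016 × 60.3 / (√0.0008503) = 33.09.
Try y = 6.39 m: A R^(2/3) = 37.86 — over.
Try y = 3.95 m: A R^(2/3) = 21.25 — short.
Try y = 5.7 m: A R^(2/3) = 33.1 — ≈ 33.09.

y_n = 5.7 m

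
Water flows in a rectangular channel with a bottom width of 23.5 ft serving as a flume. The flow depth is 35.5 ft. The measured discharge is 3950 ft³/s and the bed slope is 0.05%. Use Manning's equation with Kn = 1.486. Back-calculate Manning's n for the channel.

n = 0.03

Flow area A = b·y = 23.5 × 35.5 = 834.2 ft². Wetted perimeter P = b + 2y = 23.5 + 2×35.5 = 94.5 ft.
Hydraulic radius R = A/P = 834.2/94.5 = 8.828 ft.
Rearranging Manning's equation: n = (1.486/Q) A R^(2/3) S^(1/2) = (1.486/3950) × 834.2 × 8.828^(2/3) × √0.0005 = 0.03.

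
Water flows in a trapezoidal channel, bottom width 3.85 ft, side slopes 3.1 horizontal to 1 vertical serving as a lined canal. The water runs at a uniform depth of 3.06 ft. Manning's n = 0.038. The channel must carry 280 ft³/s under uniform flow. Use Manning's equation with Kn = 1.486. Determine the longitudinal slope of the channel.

With bottom width b = 3.85 ft and side slope z = 3.1: A = (b + zy)y = (3.85 + 3.1×3.06)×3.06 = 40.81 ft²; P = b + 2y√(1+z²) = 3.85 + 2×3.06×3.257 = 23.78 ft.
Hydraulic radius R = A/P = 40.81/23.78 = 1.716 ft.
From Manning's equation, S = [nQ / (1.486 A R^(2/3))]² = [0.038 × 280 / (1.486 × 40.81 × 1.716^(2/3))]² = 0.015.

S = 0.015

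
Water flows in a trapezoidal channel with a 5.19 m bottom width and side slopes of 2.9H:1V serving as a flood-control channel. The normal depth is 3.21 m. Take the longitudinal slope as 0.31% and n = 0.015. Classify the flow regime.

supercritical

With bottom width b = 5.19 m and side slope z = 2.9: A = (b + zy)y = (5.19 + 2.9×3.21)×3.21 = 46.54 m²; P = b + 2y√(1+z²) = 5.19 + 2×3.21×3.068 = 24.88 m.
Hydraulic radius R = A/P = 46.54/24.88 = 1.87 m.
V = (1/n) R^(2/3) √S = (1/0.015) × 1.87^(2/3) × √0.0031 = 5.635 m/s. Hydraulic depth D_h = A/T = 46.54/23.81 = 1.955 m.
Froude number Fr = V/√(g·D_h) = 5.635/√(9.81×1.955) = 1.29, which is greater than 1, so the flow is supercritical.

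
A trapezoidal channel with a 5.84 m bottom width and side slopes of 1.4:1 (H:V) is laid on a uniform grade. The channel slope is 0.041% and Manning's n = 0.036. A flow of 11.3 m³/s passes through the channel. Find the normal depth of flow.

y_n = 1.94 m

Manning's equation rearranged: A R^(2/3) = nQ / (1·√S) = 0.036 × 11.3 / (√0.00041) = 20.09.
Try y = 1.49 m: A R^(2/3) = 12.41 — too small.
Try y = 2.48 m: A R^(2/3) = 31.68 — too large.
Try y = 1.94 m: A R^(2/3) = 20.04 — close enough.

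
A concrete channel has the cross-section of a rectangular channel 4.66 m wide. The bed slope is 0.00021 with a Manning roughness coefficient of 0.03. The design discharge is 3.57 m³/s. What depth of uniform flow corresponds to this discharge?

Manning's equation rearranged: A R^(2/3) = nQ / (1·√S) = 0.03 × 3.57 / (√0.00021) = 7.391.
Trying y = 1.8 m: A R^(2/3) = 8.474 — high.
Trying y = 1.63 m: A R^(2/3) = 7.387 — matches.

y_n = 1.63 m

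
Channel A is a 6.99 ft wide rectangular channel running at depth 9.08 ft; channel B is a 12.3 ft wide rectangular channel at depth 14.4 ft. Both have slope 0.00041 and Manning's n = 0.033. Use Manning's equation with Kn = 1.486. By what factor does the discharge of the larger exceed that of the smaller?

Channel A: Flow area A = b·y = 6.99 × 9.08 = 63.47 ft². Wetted perimeter P = b + 2y = 6.99 + 2×9.08 = 25.15 ft. Hydraulic radius R = A/P = 63.47/25.15 = 2.524 ft. Q_A = (1.486/0.033)·63.47·2.524^(2/3)·√0.00041 = 107.3 ft³/s.
Channel B: Flow area A = b·y = 12.3 × 14.4 = 177.1 ft². Wetted perimeter P = b + 2y = 12.3 + 2×14.4 = 41.1 ft. Hydraulic radius R = A/P = 177.1/41.1 = 4.309 ft. Q_B = (1.486/0.033)·177.1·4.309^(2/3)·√0.00041 = 427.7 ft³/s.
The larger discharge is 427.7 ft³/s and the smaller is 107.3 ft³/s; the ratio is 3.99.

3.99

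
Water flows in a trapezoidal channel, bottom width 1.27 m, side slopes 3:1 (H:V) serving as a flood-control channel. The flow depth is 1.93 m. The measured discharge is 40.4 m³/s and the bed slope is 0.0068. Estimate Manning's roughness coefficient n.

With bottom width b = 1.27 m and side slope z = 3: A = (b + zy)y = (1.27 + 3×1.93)×1.93 = 13.63 m²; P = b + 2y√(1+z²) = 1.27 + 2×1.93×3.162 = 13.48 m.
Hydraulic radius R = A/P = 13.63/13.48 = 1.011 m.
Rearranging Manning's equation: n = (1/Q) A R^(2/3) S^(1/2) = (1/40.4) × 13.63 × 1.011^(2/3) × √0.0068 = 0.028.

n = 0.028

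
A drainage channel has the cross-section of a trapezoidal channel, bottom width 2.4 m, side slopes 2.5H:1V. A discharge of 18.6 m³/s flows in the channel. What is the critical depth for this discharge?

At critical depth, Q² T / (g A³) = 1, i.e. A³/T = Q²/g = 18.6²/9.81 = 35.27.
Try y = 1.07 m: A³/T = 20.66 — short.
Try y = 1.42 m: A³/T = 63.49 — over.
Try y = 1.23 m: A³/T = 35.72 — close enough.

y_c = 1.23 m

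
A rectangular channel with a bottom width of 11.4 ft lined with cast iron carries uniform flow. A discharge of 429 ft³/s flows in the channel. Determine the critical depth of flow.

For a rectangular channel, critical depth y_c = (q²/g)^(1/3) where q = Q/b = 429/11.4 = 37.63 ft²/s.
So y_c = (37.63²/32.2)^(1/3) = 3.53 ft.

y_c = 3.53 ft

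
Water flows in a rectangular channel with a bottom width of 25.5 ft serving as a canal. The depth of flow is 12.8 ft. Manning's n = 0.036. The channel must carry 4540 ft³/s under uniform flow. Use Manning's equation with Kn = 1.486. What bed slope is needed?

Flow area A = b·y = 25.5 × 12.8 = 326.4 ft². Wetted perimeter P = b + 2y = 25.5 + 2×12.8 = 51.1 ft.
Hydraulic radius R = A/P = 326.4/51.1 = 6.387 ft.
From Manning's equation, S = [nQ / (1.486 A R^(2/3))]² = [0.036 × 4540 / (1.486 × 326.4 × 6.387^(2/3))]² = 0.00958.

S = 0.00958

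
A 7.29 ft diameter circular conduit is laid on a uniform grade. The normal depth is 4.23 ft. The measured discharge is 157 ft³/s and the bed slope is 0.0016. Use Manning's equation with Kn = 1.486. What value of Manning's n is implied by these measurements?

n = 0.015

For a circular section of diameter D = 7.29 ft at depth y = 4.23 ft, the central angle is θ = 2 arccos(1 − 2y/D) = 3.464 rad. Then A = (D²/8)(θ − sin θ) = 25.12 ft² and P = Dθ/2 = 12.63 ft.
Hydraulic radius R = A/P = 25.12/12.63 = 1.989 ft.
Rearranging Manning's equation: n = (1.486/Q) A R^(2/3) S^(1/2) = (1.486/157) × 25.12 × 1.989^(2/3) × √0.0016 = 0.015.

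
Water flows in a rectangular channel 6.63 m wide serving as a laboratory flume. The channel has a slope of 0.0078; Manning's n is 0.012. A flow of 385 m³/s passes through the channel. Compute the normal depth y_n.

y_n = 4.99 m

Manning's equation rearranged: A R^(2/3) = nQ / (1·√S) = 0.012 × 385 / (√0.0078) = 52.31.
At y = 3.41 m: A R^(2/3) = 31.96 — too small.
At y = 6.04 m: A R^(2/3) = 66.51 — too large.
At y = 4.99 m: A R^(2/3) = 52.37 — ≈ 52.31.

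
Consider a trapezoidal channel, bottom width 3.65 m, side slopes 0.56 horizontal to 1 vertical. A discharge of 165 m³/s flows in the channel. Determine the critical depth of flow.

At critical depth, Q² T / (g A³) = 1, i.e. A³/T = Q²/g = 165²/9.81 = 2775.
At y = 3.3 m: A³/T = 813 — low.
At y = 4.65 m: A³/T = 2776 — matches.

y_c = 4.65 m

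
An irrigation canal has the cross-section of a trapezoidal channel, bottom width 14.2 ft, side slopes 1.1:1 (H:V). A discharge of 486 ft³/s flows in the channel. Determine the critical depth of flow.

y_c = 3.05 ft

At critical depth, Q² T / (g A³) = 1, i.e. A³/T = Q²/g = 486²/32.2 = 7335.
Try y = 2.64 ft: A³/T = 4602 — short.
Try y = 3.05 ft: A³/T = 7341 — ≈ 7335.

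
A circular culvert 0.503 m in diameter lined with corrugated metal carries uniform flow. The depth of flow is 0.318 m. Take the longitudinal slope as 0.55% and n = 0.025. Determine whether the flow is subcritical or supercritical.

For a circular section of diameter D = 0.503 m at depth y = 0.318 m, the central angle is θ = 2 arccos(1 − 2y/D) = 3.677 rad. Then A = (D²/8)(θ − sin θ) = 0.1324 m² and P = Dθ/2 = 0.9247 m.
Hydraulic radius R = A/P = 0.1324/0.9247 = 0.1432 m.
V = (1/n) R^(2/3) √S = (1/0.025) × 0.1432^(2/3) × √0.0055 = 0.8119 m/s. Hydraulic depth D_h = A/T = 0.1324/0.4851 = 0.273 m.
Froude number Fr = V/√(g·D_h) = 0.8119/√(9.81×0.273) = 0.496, which is less than 1, so the flow is subcritical.

subcritical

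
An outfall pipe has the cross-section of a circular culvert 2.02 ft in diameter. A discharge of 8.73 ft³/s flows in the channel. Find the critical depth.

At critical depth, Q² T / (g A³) = 1, i.e. A³/T = Q²/g = 8.73²/32.2 = 2.367.
At y = 1.21 ft: A³/T = 4.063 — over.
At y = 0.716 ft: A³/T = 0.5443 — short.
At y = 1.05 ft: A³/T = 2.362 — close enough.

y_c = 1.05 ft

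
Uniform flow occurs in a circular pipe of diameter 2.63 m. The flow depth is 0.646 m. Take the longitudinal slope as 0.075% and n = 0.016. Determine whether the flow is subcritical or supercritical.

For a circular section of diameter D = 2.63 m at depth y = 0.646 m, the central angle is θ = 2 arccos(1 − 2y/D) = 2.074 rad. Then A = (D²/8)(θ − sin θ) = 1.036 m² and P = Dθ/2 = 2.727 m.
Hydraulic radius R = A/P = 1.036/2.727 = 0.3798 m.
V = (1/n) R^(2/3) √S = (1/0.016) × 0.3798^(2/3) × √0.00075 = 0.8977 m/s. Hydraulic depth D_h = A/T = 1.036/2.264 = 0.4575 m.
Froude number Fr = V/√(g·D_h) = 0.8977/√(9.81×0.4575) = 0.424, which is less than 1, so the flow is subcritical.

subcritical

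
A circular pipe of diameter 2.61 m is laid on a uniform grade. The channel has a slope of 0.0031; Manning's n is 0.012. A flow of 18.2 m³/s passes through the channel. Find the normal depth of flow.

y_n = 2.08 m

Manning's equation rearranged: A R^(2/3) = nQ / (1·√S) = 0.012 × 18.2 / (√0.0031) = 3.923.
Try y = 1.48 m: A R^(2/3) = 2.476 — low.
Try y = 2.43 m: A R^(2/3) = 4.328 — high.
Try y = 2.08 m: A R^(2/3) = 3.919 — matches.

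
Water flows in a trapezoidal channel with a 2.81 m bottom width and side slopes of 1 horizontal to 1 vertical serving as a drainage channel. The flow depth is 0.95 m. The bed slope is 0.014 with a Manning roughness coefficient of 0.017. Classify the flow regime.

With bottom width b = 2.81 m and side slope z = 1: A = (b + zy)y = (2.81 + 1×0.95)×0.95 = 3.572 m²; P = b + 2y√(1+z²) = 2.81 + 2×0.95×1.414 = 5.497 m.
Hydraulic radius R = A/P = 3.572/5.497 = 0.6498 m.
V = (1/n) R^(2/3) √S = (1/0.017) × 0.6498^(2/3) × √0.014 = 5.222 m/s. Hydraulic depth D_h = A/T = 3.572/4.71 = 0.7584 m.
Froude number Fr = V/√(g·D_h) = 5.222/√(9.81×0.7584) = 1.91, which is greater than 1, so the flow is supercritical.

supercritical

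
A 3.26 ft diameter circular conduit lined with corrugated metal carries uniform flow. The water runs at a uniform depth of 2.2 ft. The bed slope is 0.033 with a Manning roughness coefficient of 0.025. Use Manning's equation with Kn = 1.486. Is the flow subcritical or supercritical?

supercritical

For a circular section of diameter D = 3.26 ft at depth y = 2.2 ft, the central angle is θ = 2 arccos(1 − 2y/D) = 3.856 rad. Then A = (D²/8)(θ − sin θ) = 5.993 ft² and P = Dθ/2 = 6.285 ft.
Hydraulic radius R = A/P = 5.993/6.285 = 0.9535 ft.
V = (1.486/n) R^(2/3) √S = (1.486/0.025) × 0.9535^(2/3) × √0.033 = 10.46 ft/s. Hydraulic depth D_h = A/T = 5.993/3.054 = 1.962 ft.
Froude number Fr = V/√(g·D_h) = 10.46/√(32.2×1.962) = 1.32, which is greater than 1, so the flow is supercritical.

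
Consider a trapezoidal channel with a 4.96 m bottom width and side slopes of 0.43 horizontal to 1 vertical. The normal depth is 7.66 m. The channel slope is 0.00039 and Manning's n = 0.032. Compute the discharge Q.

With bottom width b = 4.96 m and side slope z = 0.43: A = (b + zy)y = (4.96 + 0.43×7.66)×7.66 = 63.22 m²; P = b + 2y√(1+z²) = 4.96 + 2×7.66×1.089 = 21.64 m.
Hydraulic radius R = A/P = 63.22/21.64 = 2.922 m.
Manning's equation: Q = (1/n) A R^(2/3) S^(1/2) = (1/0.032) × 63.22 × 2.922^(2/3) × 0.00039^(1/2) = 79.8 m³/s.

Q = 79.8 m³/s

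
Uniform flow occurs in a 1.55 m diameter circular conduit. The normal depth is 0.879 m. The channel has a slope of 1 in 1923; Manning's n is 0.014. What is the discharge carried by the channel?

Q = 1.01 m³/s

For a circular section of diameter D = 1.55 m at depth y = 0.879 m, the central angle is θ = 2 arccos(1 − 2y/D) = 3.411 rad. Then A = (D²/8)(θ − sin θ) = 1.104 m² and P = Dθ/2 = 2.643 m.
Hydraulic radius R = A/P = 1.104/2.643 = 0.4177 m.
Manning's equation: Q = (1/n) A R^(2/3) S^(1/2) = (1/0.014) × 1.104 × 0.4177^(2/3) × 0.00052^(1/2) = 1.01 m³/s.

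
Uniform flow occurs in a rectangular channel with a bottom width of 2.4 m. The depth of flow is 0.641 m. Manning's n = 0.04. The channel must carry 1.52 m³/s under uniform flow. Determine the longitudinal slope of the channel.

S = 0.005

Flow area A = b·y = 2.4 × 0.641 = 1.538 m². Wetted perimeter P = b + 2y = 2.4 + 2×0.641 = 3.682 m.
Hydraulic radius R = A/P = 1.538/3.682 = 0.4178 m.
From Manning's equation, S = [nQ / (1 A R^(2/3))]² = [0.04 × 1.52 / (1 × 1.538 × 0.4178^(2/3))]² = 0.005.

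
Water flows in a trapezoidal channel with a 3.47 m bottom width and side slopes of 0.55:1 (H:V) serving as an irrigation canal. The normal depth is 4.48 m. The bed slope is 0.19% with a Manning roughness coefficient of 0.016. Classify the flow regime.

With bottom width b = 3.47 m and side slope z = 0.55: A = (b + zy)y = (3.47 + 0.55×4.48)×4.48 = 26.58 m²; P = b + 2y√(1+z²) = 3.47 + 2×4.48×1.141 = 13.7 m.
Hydraulic radius R = A/P = 26.58/13.7 = 1.941 m.
V = (1/n) R^(2/3) √S = (1/0.016) × 1.941^(2/3) × √0.0019 = 4.239 m/s. Hydraulic depth D_h = A/T = 26.58/8.398 = 3.166 m.
Froude number Fr = V/√(g·D_h) = 4.239/√(9.81×3.166) = 0.761, which is less than 1, so the flow is subcritical.

subcritical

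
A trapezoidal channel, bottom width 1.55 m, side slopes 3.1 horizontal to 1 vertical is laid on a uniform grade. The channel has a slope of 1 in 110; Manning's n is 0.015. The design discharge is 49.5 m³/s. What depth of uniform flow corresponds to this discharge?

y_n = 1.47 m

Manning's equation rearranged: A R^(2/3) = nQ / (1·√S) = 0.015 × 49.5 / (√0.009091) = 7.787.
Try y = 1.59 m: A R^(2/3) = 9.353 — over.
Try y = 1.27 m: A R^(2/3) = 5.543 — short.
Try y = 1.47 m: A R^(2/3) = 7.78 — matches.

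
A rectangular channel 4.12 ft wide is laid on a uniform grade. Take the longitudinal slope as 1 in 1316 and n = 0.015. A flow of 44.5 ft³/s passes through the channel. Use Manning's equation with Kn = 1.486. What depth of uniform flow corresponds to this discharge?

y_n = 3.36 ft

Manning's equation rearranged: A R^(2/3) = nQ / (1.486·√S) = 0.015 × 44.5 / (1.486 × √0.0007599) = 16.3.
Trying y = 3.77 ft: A R^(2/3) = 18.8 — too large.
Trying y = 3.36 ft: A R^(2/3) = 16.29 — matches.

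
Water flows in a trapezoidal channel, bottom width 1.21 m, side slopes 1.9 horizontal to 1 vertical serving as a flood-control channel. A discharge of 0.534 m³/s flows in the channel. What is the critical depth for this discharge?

At critical depth, Q² T / (g A³) = 1, i.e. A³/T = Q²/g = 0.534²/9.81 = 0.02907.
At y = 0.301 m: A³/T = 0.06555 — high.
At y = 0.237 m: A³/T = 0.02887 — matches.

y_c = 0.237 m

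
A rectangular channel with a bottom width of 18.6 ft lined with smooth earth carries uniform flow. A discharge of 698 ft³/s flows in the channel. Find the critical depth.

For a rectangular channel, critical depth y_c = (q²/g)^(1/3) where q = Q/b = 698/18.6 = 37.53 ft²/s.
So y_c = (37.53²/32.2)^(1/3) = 3.52 ft.

y_c = 3.52 ft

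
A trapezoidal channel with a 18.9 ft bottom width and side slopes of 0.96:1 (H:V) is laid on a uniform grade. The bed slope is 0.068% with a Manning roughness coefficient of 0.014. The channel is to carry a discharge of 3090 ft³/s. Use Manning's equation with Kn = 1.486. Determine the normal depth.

y_n = 10.9 ft

Manning's equation rearranged: A R^(2/3) = nQ / (1.486·√S) = 0.014 × 3090 / (1.486 × √0.00068) = 1116.
Trying y = 11.8 ft: A R^(2/3) = 1294 — high.
Trying y = 9.73 ft: A R^(2/3) = 906.3 — low.
Trying y = 10.9 ft: A R^(2/3) = 1117 — ≈ 1116.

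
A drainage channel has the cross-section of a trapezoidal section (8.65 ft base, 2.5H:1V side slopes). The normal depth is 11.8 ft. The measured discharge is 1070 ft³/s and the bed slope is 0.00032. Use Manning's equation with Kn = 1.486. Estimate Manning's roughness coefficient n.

n = 0.0379

With bottom width b = 8.65 ft and side slope z = 2.5: A = (b + zy)y = (8.65 + 2.5×11.8)×11.8 = 450.2 ft²; P = b + 2y√(1+z²) = 8.65 + 2×11.8×2.693 = 72.19 ft.
Hydraulic radius R = A/P = 450.2/72.19 = 6.235 ft.
Rearranging Manning's equation: n = (1.486/Q) A R^(2/3) S^(1/2) = (1.486/1070) × 450.2 × 6.235^(2/3) × √0.00032 = 0.0379.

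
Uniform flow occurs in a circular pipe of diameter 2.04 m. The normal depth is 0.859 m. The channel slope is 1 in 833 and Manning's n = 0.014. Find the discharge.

Q = 1.91 m³/s

For a circular section of diameter D = 2.04 m at depth y = 0.859 m, the central angle is θ = 2 arccos(1 − 2y/D) = 2.825 rad. Then A = (D²/8)(θ − sin θ) = 1.307 m² and P = Dθ/2 = 2.881 m.
Hydraulic radius R = A/P = 1.307/2.881 = 0.4537 m.
Manning's equation: Q = (1/n) A R^(2/3) S^(1/2) = (1/0.014) × 1.307 × 0.4537^(2/3) × 0.0012^(1/2) = 1.91 m³/s.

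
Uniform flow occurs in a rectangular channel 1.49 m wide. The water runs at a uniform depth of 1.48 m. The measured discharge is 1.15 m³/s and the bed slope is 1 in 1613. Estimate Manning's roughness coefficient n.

n = 0.0299

Flow area A = b·y = 1.49 × 1.48 = 2.205 m². Wetted perimeter P = b + 2y = 1.49 + 2×1.48 = 4.45 m.
Hydraulic radius R = A/P = 2.205/4.45 = 0.4956 m.
Rearranging Manning's equation: n = (1/Q) A R^(2/3) S^(1/2) = (1/1.15) × 2.205 × 0.4956^(2/3) × √0.00062 = 0.0299.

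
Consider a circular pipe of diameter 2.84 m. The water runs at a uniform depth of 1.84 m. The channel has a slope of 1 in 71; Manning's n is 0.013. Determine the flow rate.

For a circular section of diameter D = 2.84 m at depth y = 1.84 m, the central angle is θ = 2 arccos(1 − 2y/D) = 3.742 rad. Then A = (D²/8)(θ − sin θ) = 4.343 m² and P = Dθ/2 = 5.314 m.
Hydraulic radius R = A/P = 4.343/5.314 = 0.8172 m.
Manning's equation: Q = (1/n) A R^(2/3) S^(1/2) = (1/0.013) × 4.343 × 0.8172^(2/3) × 0.01408^(1/2) = 34.7 m³/s.

Q = 34.7 m³/s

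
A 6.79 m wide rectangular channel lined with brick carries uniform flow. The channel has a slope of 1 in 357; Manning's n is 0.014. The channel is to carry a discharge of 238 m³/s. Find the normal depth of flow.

y_n = 5.62 m

Manning's equation rearranged: A R^(2/3) = nQ / (1·√S) = 0.014 × 238 / (√0.002801) = 62.96.
Trying y = 6.73 m: A R^(2/3) = 78.62 — over.
Trying y = 5.62 m: A R^(2/3) = 62.9 — ≈ 62.96.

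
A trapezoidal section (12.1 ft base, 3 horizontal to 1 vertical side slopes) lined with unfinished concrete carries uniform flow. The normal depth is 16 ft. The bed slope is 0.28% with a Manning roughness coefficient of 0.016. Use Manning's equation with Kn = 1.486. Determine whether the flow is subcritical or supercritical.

supercritical

With bottom width b = 12.1 ft and side slope z = 3: A = (b + zy)y = (12.1 + 3×16)×16 = 961.6 ft²; P = b + 2y√(1+z²) = 12.1 + 2×16×3.162 = 113.3 ft.
Hydraulic radius R = A/P = 961.6/113.3 = 8.488 ft.
V = (1.486/n) R^(2/3) √S = (1.486/0.016) × 8.488^(2/3) × √0.0028 = 20.45 ft/s. Hydraulic depth D_h = A/T = 961.6/108.1 = 8.895 ft.
Froude number Fr = V/√(g·D_h) = 20.45/√(32.2×8.895) = 1.21, which is greater than 1, so the flow is supercritical.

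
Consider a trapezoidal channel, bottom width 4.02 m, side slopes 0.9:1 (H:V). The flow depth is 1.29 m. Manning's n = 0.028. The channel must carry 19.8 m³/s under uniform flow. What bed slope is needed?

S = 0.00801

With bottom width b = 4.02 m and side slope z = 0.9: A = (b + zy)y = (4.02 + 0.9×1.29)×1.29 = 6.683 m²; P = b + 2y√(1+z²) = 4.02 + 2×1.29×1.345 = 7.491 m.
Hydraulic radius R = A/P = 6.683/7.491 = 0.8922 m.
From Manning's equation, S = [nQ / (1 A R^(2/3))]² = [0.028 × 19.8 / (1 × 6.683 × 0.8922^(2/3))]² = 0.00801.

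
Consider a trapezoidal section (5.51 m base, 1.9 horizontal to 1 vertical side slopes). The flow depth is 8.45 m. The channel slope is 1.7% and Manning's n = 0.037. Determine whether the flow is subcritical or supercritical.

With bottom width b = 5.51 m and side slope z = 1.9: A = (b + zy)y = (5.51 + 1.9×8.45)×8.45 = 182.2 m²; P = b + 2y√(1+z²) = 5.51 + 2×8.45×2.147 = 41.8 m.
Hydraulic radius R = A/P = 182.2/41.8 = 4.36 m.
V = (1/n) R^(2/3) √S = (1/0.037) × 4.36^(2/3) × √0.017 = 9.405 m/s. Hydraulic depth D_h = A/T = 182.2/37.62 = 4.844 m.
Froude number Fr = V/√(g·D_h) = 9.405/√(9.81×4.844) = 1.36, which is greater than 1, so the flow is supercritical.

supercritical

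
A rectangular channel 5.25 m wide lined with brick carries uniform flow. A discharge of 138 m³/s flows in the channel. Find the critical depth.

y_c = 4.13 m

For a rectangular channel, critical depth y_c = (q²/g)^(1/3) where q = Q/b = 138/5.25 = 26.29 m²/s.
So y_c = (26.29²/9.81)^(1/3) = 4.13 m.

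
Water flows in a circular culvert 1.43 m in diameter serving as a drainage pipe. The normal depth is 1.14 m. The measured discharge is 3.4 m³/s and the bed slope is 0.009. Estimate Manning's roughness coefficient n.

n = 0.022

For a circular section of diameter D = 1.43 m at depth y = 1.14 m, the central angle is θ = 2 arccos(1 − 2y/D) = 4.415 rad. Then A = (D²/8)(θ − sin θ) = 1.373 m² and P = Dθ/2 = 3.156 m.
Hydraulic radius R = A/P = 1.373/3.156 = 0.4349 m.
Rearranging Manning's equation: n = (1/Q) A R^(2/3) S^(1/2) = (1/3.4) × 1.373 × 0.4349^(2/3) × √0.009 = 0.022.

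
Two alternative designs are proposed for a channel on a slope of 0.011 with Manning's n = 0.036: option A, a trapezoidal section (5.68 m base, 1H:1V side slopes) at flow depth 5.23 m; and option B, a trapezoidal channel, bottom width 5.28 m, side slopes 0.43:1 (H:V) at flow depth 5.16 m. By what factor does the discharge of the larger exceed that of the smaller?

1.66

Channel A: With bottom width b = 5.68 m and side slope z = 1: A = (b + zy)y = (5.68 + 1×5.23)×5.23 = 57.06 m²; P = b + 2y√(1+z²) = 5.68 + 2×5.23×1.414 = 20.47 m. Hydraulic radius R = A/P = 57.06/20.47 = 2.787 m. Q_A = (1/0.036)·57.06·2.787^(2/3)·√0.011 = 329.2 m³/s.
Channel B: With bottom width b = 5.28 m and side slope z = 0.43: A = (b + zy)y = (5.28 + 0.43×5.16)×5.16 = 38.69 m²; P = b + 2y√(1+z²) = 5.28 + 2×5.16×1.089 = 16.51 m. Hydraulic radius R = A/P = 38.69/16.51 = 2.343 m. Q_B = (1/0.036)·38.69·2.343^(2/3)·√0.011 = 198.9 m³/s.
The larger discharge is 329.2 m³/s and the smaller is 198.9 m³/s; the ratio is 1.66.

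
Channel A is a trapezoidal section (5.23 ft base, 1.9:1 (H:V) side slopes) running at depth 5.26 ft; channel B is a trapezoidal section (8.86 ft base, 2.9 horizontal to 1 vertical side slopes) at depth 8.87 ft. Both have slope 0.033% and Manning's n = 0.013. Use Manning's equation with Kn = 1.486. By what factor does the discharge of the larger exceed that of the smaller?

Channel A: With bottom width b = 5.23 ft and side slope z = 1.9: A = (b + zy)y = (5.23 + 1.9×5.26)×5.26 = 80.08 ft²; P = b + 2y√(1+z²) = 5.23 + 2×5.26×2.147 = 27.82 ft. Hydraulic radius R = A/P = 80.08/27.82 = 2.879 ft. Q_A = (1.486/0.013)·80.08·2.879^(2/3)·√0.00033 = 336.5 ft³/s.
Channel B: With bottom width b = 8.86 ft and side slope z = 2.9: A = (b + zy)y = (8.86 + 2.9×8.87)×8.87 = 306.8 ft²; P = b + 2y√(1+z²) = 8.86 + 2×8.87×3.068 = 63.28 ft. Hydraulic radius R = A/P = 306.8/63.28 = 4.848 ft. Q_B = (1.486/0.013)·306.8·4.848^(2/3)·√0.00033 = 1824 ft³/s.
The larger discharge is 1824 ft³/s and the smaller is 336.5 ft³/s; the ratio is 5.42.

5.42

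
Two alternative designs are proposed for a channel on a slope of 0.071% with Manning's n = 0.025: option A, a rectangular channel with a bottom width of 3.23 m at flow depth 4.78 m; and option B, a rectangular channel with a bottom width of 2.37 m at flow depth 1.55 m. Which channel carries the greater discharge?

channel A

Channel A: Flow area A = b·y = 3.23 × 4.78 = 15.44 m². Wetted perimeter P = b + 2y = 3.23 + 2×4.78 = 12.79 m. Hydraulic radius R = A/P = 15.44/12.79 = 1.207 m. Q_A = (1/0.025)·15.44·1.207^(2/3)·√0.00071 = 18.66 m³/s.
Channel B: Flow area A = b·y = 2.37 × 1.55 = 3.674 m². Wetted perimeter P = b + 2y = 2.37 + 2×1.55 = 5.47 m. Hydraulic radius R = A/P = 3.674/5.47 = 0.6716 m. Q_B = (1/0.025)·3.674·0.6716^(2/3)·√0.00071 = 3.003 m³/s.
Q_A = 18.66 m³/s vs Q_B = 3.003 m³/s, so channel A carries more.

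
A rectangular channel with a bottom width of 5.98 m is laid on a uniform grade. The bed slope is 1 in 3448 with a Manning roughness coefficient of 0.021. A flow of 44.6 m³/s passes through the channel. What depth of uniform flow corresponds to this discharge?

y_n = 5.84 m

Manning's equation rearranged: A R^(2/3) = nQ / (1·√S) = 0.021 × 44.6 / (√0.00029) = 55.
Trying y = 4.26 m: A R^(2/3) = 37.09 — too small.
Trying y = 6.76 m: A R^(2/3) = 65.72 — too large.
Trying y = 5.84 m: A R^(2/3) = 55.02 — ≈ 55.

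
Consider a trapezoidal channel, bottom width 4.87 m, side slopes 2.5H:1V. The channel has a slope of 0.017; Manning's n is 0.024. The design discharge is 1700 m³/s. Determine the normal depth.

y_n = 6.5 m

Manning's equation rearranged: A R^(2/3) = nQ / (1·√S) = 0.024 × 1700 / (√0.017) = 312.9.
Trying y = 5.24 m: A R^(2/3) = 189.1 — short.
Trying y = 8.28 m: A R^(2/3) = 558.2 — over.
Trying y = 6.5 m: A R^(2/3) = 313 — close enough.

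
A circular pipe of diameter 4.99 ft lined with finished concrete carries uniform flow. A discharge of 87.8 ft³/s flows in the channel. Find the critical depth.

y_c = 2.66 ft

At critical depth, Q² T / (g A³) = 1, i.e. A³/T = Q²/g = 87.8²/32.2 = 239.4.
At y = 3.06 ft: A³/T = 409 — over.
At y = 1.97 ft: A³/T = 75.81 — short.
At y = 2.66 ft: A³/T = 239.3 — close enough.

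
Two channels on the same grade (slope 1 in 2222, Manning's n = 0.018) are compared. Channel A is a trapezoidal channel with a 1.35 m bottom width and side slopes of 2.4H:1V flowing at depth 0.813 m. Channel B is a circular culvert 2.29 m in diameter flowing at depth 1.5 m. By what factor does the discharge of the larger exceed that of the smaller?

Channel A: With bottom width b = 1.35 m and side slope z = 2.4: A = (b + zy)y = (1.35 + 2.4×0.813)×0.813 = 2.684 m²; P = b + 2y√(1+z²) = 1.35 + 2×0.813×2.6 = 5.578 m. Hydraulic radius R = A/P = 2.684/5.578 = 0.4812 m. Q_A = (1/0.018)·2.684·0.4812^(2/3)·√0.00045 = 1.942 m³/s.
Channel B: For a circular section of diameter D = 2.29 m at depth y = 1.5 m, the central angle is θ = 2 arccos(1 − 2y/D) = 3.772 rad. Then A = (D²/8)(θ − sin θ) = 2.859 m² and P = Dθ/2 = 4.319 m. Hydraulic radius R = A/P = 2.859/4.319 = 0.662 m. Q_B = (1/0.018)·2.859·0.662^(2/3)·√0.00045 = 2.559 m³/s.
The larger discharge is 2.559 m³/s and the smaller is 1.942 m³/s; the ratio is 1.32.

1.32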